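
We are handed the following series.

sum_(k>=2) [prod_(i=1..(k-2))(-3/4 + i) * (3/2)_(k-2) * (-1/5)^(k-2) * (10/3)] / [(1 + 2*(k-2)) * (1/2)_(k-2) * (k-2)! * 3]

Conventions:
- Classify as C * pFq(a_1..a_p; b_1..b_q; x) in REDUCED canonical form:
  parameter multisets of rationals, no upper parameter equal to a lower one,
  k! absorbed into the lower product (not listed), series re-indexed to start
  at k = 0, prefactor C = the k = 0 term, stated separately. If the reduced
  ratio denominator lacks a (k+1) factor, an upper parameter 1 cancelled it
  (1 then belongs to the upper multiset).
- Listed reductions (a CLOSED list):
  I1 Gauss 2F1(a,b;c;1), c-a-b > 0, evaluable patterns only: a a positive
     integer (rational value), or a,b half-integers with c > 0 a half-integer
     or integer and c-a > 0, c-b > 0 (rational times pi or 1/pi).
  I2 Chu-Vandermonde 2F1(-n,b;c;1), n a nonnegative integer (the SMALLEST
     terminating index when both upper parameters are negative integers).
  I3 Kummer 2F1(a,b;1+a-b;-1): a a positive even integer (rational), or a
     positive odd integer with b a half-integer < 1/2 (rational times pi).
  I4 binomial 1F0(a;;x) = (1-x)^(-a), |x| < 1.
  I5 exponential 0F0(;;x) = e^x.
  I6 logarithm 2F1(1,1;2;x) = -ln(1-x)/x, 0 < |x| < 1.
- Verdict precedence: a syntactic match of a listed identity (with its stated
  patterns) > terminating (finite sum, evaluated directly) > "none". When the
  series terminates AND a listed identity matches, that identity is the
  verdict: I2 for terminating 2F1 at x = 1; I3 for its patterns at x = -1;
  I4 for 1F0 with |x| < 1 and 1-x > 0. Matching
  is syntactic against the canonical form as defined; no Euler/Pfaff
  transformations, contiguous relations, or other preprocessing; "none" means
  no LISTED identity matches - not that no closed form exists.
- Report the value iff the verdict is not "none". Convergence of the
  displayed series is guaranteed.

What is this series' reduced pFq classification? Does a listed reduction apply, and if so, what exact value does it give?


This is 10/9 * 1F0(1/4; -; -1/5) in reduced canonical form. Verdict (x = -1/5): the binomial series (I4) applies (the 1F0 binomial series: exponent -1/4, x = -1/5). Sum: (10/9) * (6/5)^(-1/4).

First insight: from the first term 10/9: the running product (C = 10/9, x = -1/5) telescopes to a rising factorial.
Consecutive-term ratio: r(k) = (-1/5) * (k+1/4) / [(k+1)] - rational in k, leading ratio (-1/5); with t_0 = 10/9, classification follows.


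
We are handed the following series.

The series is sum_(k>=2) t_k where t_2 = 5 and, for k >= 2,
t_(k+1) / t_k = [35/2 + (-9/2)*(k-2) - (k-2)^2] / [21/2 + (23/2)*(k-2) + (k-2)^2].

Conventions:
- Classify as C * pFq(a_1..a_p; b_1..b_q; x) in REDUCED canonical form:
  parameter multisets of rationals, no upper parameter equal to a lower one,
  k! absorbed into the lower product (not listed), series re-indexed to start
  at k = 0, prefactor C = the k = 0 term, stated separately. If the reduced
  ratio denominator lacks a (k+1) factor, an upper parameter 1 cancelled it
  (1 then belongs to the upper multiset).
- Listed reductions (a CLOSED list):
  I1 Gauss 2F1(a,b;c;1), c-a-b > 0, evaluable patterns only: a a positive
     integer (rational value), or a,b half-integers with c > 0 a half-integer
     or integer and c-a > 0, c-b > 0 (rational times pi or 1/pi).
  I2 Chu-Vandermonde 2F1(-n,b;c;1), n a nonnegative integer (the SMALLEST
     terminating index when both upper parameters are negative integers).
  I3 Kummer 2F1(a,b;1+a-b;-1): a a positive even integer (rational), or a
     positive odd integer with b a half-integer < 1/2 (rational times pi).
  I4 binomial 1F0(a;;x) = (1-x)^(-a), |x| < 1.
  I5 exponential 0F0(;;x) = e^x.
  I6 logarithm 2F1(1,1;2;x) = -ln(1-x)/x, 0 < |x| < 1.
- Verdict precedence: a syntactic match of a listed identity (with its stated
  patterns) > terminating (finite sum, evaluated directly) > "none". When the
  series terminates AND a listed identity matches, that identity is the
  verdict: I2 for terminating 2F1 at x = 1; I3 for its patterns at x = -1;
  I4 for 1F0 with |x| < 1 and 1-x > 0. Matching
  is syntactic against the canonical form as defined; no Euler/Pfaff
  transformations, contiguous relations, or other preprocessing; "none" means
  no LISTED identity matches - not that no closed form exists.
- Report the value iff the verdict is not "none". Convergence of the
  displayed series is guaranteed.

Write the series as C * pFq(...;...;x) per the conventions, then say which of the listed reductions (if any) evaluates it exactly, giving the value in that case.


The tell: from the first term 5: roots of the ratio polynomials (C = 5) are the negated parameters.
Term ratio: r(k) = (-1) * (k-5/2) (k+7) / [(k+21/2) (k+1)] - rational; roots negated = parameters, x = (-1), C = 5.

Canonical form: C = 5 times 2F1 with upper {-5/2, 7}, lower {21/2}, x = -1. Verdict: this is the Kummer evaluation I3 (x = -1; c = 21/2 equals 1+a-b for upper {-5/2, 7}: listed pattern). Hence: (24249225/4194304) * pi.


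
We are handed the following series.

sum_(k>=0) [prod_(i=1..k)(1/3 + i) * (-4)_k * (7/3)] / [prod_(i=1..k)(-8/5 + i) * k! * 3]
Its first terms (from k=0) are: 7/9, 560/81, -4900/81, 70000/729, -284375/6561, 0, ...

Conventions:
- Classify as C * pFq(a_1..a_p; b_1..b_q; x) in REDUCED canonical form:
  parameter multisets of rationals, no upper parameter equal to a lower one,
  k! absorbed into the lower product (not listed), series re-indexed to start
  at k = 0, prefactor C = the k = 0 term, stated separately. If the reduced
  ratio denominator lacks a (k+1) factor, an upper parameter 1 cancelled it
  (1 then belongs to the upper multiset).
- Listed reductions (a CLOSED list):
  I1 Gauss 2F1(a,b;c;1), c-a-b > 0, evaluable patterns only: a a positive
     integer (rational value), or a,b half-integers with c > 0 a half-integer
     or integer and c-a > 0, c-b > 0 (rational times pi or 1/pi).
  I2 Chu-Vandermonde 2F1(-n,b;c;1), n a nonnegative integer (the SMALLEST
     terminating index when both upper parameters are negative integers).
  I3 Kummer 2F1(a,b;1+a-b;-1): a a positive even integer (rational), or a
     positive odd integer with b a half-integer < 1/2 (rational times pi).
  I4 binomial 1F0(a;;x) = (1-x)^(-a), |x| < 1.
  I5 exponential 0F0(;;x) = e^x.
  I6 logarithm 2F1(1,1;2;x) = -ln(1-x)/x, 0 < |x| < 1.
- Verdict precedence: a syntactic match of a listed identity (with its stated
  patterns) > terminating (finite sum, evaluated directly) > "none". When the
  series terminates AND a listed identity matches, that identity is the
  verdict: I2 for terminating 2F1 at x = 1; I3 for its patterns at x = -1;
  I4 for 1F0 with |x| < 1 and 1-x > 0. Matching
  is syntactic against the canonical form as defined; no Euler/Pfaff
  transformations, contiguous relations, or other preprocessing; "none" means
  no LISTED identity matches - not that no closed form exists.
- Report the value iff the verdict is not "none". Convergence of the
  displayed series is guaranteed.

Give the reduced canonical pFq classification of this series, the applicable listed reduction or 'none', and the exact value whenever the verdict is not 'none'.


Structural cue: with t_0 = 7/9, the constant factors (prefactor 7/9) combine into one prefactor.
Adjacent-term ratio: r(k) = 1 * (k-4) (k+4/3) / [(k-3/5) (k+1)] - poly over poly, x = 1 from leading terms; C = 7/9 at k = 0.

This is 7/9 * 2F1(-4, 4/3; -3/5; 1) in reduced canonical form. Verdict: this is Chu-Vandermonde (I2) (terminating 2F1 at x = 1 with n = 4, b = 4/3, c = -3/5). Its exact value is -812/6561.


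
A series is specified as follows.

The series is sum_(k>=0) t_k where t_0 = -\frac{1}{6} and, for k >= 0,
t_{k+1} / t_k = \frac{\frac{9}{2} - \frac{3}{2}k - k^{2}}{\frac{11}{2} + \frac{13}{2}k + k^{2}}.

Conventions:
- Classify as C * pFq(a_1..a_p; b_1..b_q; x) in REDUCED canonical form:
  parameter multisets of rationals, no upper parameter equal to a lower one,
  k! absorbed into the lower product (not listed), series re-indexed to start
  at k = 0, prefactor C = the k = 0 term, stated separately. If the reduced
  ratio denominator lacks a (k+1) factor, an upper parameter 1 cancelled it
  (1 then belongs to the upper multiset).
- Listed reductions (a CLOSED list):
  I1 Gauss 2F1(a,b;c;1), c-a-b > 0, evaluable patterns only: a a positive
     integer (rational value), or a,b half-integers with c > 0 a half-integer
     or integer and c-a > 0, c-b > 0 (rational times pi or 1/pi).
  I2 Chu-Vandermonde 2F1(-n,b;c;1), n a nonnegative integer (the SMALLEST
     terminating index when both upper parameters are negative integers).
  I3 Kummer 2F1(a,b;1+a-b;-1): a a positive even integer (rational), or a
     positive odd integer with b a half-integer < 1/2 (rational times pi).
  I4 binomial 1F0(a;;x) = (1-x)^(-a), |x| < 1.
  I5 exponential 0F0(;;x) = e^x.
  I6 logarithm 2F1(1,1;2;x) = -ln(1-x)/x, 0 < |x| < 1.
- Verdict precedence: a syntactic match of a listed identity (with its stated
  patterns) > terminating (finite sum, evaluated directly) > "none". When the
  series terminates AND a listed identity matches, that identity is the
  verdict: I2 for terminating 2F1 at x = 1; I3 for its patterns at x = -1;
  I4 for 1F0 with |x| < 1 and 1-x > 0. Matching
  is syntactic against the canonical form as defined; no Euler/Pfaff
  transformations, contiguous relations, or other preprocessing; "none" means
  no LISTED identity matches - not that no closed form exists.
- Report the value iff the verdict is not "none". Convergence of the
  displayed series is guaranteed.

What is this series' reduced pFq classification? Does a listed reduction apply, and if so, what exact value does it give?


With C = -\frac{1}{6}: the canonical form is 2F1(-\frac{3}{2}, 3; \frac{11}{2}; -1). Verdict (x = -1): Kummer's theorem (I3) applies (x = -1; c = \frac{11}{2} equals 1+a-b for upper {-\frac{3}{2}, 3}: listed pattern). Exact value: \left(-\frac{105}{1024}\right) \cdot \pi.

Key step: t_0 = -\frac{1}{6} here, and the expanded ratio factors over Q; C = -1/6, roots give parameters.
Adjacent-term ratio: r(k) = -1 * (k-\frac{3}{2}) (k+3) / [(k+\frac{11}{2}) (k+1)] - rational in k, leading ratio -1; with t_0 = -\frac{1}{6}, classification follows.


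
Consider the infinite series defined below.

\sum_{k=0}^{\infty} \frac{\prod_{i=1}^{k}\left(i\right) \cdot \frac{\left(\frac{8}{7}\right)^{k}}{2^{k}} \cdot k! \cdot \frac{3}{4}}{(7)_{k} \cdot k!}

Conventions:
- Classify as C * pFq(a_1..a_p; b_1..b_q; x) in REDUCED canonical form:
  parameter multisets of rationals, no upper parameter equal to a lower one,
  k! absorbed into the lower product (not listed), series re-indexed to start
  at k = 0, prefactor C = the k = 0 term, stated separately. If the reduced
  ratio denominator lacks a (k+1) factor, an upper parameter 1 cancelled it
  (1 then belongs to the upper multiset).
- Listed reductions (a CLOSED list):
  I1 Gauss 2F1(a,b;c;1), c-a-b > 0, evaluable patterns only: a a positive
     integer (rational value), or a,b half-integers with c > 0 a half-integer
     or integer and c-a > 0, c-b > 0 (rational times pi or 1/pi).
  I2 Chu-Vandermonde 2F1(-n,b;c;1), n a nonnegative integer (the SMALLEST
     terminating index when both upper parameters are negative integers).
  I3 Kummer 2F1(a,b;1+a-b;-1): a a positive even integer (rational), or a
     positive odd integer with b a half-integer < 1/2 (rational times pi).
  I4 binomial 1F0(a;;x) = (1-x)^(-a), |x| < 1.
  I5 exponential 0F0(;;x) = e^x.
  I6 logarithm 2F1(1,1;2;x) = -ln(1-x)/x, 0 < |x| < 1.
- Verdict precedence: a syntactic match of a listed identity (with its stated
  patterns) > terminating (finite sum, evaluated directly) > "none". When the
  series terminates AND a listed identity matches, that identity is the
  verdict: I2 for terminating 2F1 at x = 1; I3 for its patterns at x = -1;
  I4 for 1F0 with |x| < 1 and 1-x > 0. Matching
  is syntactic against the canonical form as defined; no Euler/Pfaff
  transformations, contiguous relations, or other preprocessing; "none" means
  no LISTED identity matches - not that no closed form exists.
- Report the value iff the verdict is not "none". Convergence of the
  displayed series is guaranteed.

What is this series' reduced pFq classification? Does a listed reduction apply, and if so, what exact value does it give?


The series (x = \frac{4}{7}) is 2F1: upper {1, 1}, lower {7}, prefactor \frac{3}{4}. Verdict: none (x = \frac{4}{7}): each listed identity misses the multisets {1, 1} ; {7}.

Key step: from the first term \frac{3}{4}: the running product (prefactor 3/4) telescopes to a rising factorial.
Term ratio: r(k) = \frac{4}{7} * (k+1) (k+1) / [(k+7) (k+1)] - rational; roots negated = parameters, x = \frac{4}{7}, C = \frac{3}{4}.


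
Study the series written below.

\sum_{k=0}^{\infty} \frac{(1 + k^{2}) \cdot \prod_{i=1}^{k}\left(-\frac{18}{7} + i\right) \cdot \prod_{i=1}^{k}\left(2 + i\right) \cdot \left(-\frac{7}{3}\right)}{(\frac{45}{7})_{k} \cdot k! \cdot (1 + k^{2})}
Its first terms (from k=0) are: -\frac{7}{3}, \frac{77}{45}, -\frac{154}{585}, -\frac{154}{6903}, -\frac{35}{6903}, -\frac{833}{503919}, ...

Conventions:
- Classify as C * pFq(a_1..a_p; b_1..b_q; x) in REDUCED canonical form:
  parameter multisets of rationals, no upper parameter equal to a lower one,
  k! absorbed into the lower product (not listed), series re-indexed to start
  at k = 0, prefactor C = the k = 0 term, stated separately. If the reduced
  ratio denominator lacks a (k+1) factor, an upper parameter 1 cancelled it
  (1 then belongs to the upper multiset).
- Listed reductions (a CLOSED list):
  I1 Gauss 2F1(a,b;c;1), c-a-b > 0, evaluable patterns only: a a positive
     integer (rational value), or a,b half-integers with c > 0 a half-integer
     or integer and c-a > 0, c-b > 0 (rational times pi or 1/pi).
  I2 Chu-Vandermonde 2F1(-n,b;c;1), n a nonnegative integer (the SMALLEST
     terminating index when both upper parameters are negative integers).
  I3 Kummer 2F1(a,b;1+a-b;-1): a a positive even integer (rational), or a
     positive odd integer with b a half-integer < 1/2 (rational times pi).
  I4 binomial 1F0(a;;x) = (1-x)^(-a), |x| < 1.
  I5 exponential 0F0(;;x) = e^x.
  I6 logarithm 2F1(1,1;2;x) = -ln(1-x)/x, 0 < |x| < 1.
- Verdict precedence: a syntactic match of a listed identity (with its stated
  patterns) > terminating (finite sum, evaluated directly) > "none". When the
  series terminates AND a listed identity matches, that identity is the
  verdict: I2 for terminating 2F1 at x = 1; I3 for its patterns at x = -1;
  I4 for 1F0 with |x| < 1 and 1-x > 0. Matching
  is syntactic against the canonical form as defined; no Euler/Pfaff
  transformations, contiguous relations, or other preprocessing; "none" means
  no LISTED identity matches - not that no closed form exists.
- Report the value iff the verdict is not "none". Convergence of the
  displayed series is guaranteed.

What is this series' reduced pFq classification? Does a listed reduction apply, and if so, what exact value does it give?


Structural cue: from the first term -\frac{7}{3}: the running product (C = -7/3, x = 1) telescopes to a rising factorial.
Adjacent-term ratio: r(k) = 1 * (k-\frac{11}{7}) (k+3) / [(k+\frac{45}{7}) (k+1)] - rational; roots negated = parameters, x = 1, C = -\frac{7}{3}.

x = 1 here; the reduced form reads 2F1, upper {-\frac{11}{7}, 3}, lower {\frac{45}{7}}, C = -\frac{7}{3}. Verdict: Gauss (I1, integer-parameter pattern) fires (x = 1: the Gamma ratio telescopes since c-a-b = 5 > 0 and a = 3 in Z>0). Hence: -\frac{4712}{5145}.


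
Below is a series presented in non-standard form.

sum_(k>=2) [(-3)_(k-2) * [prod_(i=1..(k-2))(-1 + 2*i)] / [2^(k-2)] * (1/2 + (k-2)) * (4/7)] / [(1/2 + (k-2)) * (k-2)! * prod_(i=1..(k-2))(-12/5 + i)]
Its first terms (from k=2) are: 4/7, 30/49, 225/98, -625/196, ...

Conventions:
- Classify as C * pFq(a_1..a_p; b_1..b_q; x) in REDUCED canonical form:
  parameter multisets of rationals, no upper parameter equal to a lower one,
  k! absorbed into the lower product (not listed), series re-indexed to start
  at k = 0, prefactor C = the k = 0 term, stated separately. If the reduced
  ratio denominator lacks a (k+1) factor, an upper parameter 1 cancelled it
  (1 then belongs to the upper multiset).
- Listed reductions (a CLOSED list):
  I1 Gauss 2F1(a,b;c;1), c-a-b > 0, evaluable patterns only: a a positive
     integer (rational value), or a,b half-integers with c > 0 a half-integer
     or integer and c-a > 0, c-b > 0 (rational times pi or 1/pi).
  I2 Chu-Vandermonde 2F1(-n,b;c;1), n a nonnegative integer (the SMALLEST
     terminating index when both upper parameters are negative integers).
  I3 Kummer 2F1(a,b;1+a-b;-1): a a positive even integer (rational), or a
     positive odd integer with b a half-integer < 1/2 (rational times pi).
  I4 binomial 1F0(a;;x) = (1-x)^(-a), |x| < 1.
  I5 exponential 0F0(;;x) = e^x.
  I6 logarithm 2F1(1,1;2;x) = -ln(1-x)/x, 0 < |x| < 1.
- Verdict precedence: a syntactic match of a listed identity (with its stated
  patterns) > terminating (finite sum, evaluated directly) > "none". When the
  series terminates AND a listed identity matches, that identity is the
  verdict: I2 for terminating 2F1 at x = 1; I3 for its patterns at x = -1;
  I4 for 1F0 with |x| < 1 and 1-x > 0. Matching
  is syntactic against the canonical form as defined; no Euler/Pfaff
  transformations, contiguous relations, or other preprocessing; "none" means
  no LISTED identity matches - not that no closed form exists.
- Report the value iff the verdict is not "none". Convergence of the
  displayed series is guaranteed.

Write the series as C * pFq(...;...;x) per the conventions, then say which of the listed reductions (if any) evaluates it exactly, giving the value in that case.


Reduced: x = 1, 2F1, upper = {-3, 1/2}, lower = {-7/5}, C = 4/7. Verdict: Vandermonde's identity (I2) matches (terminating 2F1 at x = 1 with n = 3, b = 1/2, c = -7/5). Exact value: 57/196.

Key step: with t_0 = 4/7, the lower running product (C = 4/7, x = 1) is a rising factorial.
Adjacent-term ratio: r(k) = 1 * (k-3) (k+1/2) / [(k-7/5) (k+1)] - rational in k. x = 1; t_0 = 4/7; negate the roots.


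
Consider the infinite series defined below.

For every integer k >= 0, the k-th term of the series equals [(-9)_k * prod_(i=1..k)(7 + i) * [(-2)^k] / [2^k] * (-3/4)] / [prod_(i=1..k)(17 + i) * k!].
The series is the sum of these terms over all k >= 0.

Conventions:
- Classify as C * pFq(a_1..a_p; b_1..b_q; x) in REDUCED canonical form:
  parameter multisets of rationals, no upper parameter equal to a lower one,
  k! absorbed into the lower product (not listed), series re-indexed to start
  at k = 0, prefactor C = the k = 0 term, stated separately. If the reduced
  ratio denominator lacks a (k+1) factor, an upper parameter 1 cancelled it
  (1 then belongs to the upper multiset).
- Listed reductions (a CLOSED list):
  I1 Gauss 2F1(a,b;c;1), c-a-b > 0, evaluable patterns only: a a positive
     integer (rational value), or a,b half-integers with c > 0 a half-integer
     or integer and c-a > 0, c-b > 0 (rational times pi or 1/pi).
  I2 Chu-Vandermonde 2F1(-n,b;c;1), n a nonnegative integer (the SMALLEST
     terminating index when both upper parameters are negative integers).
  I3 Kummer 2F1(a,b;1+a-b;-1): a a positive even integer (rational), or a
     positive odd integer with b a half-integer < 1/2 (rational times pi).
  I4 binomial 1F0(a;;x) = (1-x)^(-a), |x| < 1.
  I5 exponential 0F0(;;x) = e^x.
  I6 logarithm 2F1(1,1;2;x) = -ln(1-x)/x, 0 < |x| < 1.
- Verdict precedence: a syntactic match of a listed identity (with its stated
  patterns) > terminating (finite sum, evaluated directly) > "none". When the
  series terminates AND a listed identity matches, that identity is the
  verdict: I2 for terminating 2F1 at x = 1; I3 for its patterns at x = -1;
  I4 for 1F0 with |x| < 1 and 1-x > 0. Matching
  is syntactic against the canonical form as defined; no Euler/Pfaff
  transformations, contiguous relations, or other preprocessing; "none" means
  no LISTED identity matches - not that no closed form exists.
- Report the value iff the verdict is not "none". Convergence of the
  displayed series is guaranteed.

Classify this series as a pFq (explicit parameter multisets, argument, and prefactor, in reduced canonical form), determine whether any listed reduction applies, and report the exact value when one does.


Canonical form: C = -3/4 times 2F1 with upper {-9, 8}, lower {18}, x = -1. Verdict at x = -1: the Kummer evaluation I3 matches (x = -1; c = 18 equals 1+a-b for upper {-9, 8}: listed pattern). Value: -51/2.

Key step: t_0 being -3/4, the two k-th powers (prefactor -3/4) combine into one argument.
Ratio: r(k) = (-1) * (k-9) (k+8) / [(k+18) (k+1)] ; factor over Q: parameters, x = (-1), and C = -3/4.


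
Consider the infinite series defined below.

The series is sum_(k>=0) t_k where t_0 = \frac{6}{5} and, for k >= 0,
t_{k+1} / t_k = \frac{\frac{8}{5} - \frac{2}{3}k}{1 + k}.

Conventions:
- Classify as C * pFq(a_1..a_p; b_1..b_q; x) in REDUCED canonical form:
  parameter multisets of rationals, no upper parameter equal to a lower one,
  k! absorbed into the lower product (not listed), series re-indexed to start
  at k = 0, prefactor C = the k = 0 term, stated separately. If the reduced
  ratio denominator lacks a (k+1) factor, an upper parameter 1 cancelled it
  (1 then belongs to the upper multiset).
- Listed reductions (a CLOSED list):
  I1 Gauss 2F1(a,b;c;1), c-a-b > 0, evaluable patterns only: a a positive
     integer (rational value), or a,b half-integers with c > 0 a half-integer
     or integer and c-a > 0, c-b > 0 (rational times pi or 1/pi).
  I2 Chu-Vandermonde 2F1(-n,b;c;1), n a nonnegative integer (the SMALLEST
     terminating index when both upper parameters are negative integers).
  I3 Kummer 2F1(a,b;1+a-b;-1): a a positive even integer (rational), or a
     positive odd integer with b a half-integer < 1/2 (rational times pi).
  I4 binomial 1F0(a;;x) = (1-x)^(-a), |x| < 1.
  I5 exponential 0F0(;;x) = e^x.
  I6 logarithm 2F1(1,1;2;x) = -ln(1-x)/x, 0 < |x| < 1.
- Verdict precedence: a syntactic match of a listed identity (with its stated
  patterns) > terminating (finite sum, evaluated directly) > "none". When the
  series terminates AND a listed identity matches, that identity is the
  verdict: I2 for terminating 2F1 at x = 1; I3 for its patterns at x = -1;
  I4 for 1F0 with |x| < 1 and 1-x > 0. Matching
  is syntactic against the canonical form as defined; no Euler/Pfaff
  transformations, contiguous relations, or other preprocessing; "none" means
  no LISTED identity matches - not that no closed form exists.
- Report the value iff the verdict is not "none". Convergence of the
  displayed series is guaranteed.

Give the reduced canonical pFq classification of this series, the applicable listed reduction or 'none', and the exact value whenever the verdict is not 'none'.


At argument -\frac{2}{3}: a 1F0 with upper {-\frac{12}{5}}, lower {-}, scaled by C = \frac{6}{5}. Verdict (x = -\frac{2}{3}): the binomial series (I4) applies (the 1F0 binomial series: exponent 12/5, x = -\frac{2}{3}). Value: \frac{6}{5} \cdot \left(\frac{5}{3}\right)^{\frac{12}{5}}.

Structural cue: t_0 = \frac{6}{5} here, and roots of the ratio polynomials (C = 6/5) are the negated parameters.
Term ratio: r(k) = -\frac{2}{3} * (k-\frac{12}{5}) / [(k+1)] - rational in k. x = -\frac{2}{3}; t_0 = \frac{6}{5}; negate the roots.


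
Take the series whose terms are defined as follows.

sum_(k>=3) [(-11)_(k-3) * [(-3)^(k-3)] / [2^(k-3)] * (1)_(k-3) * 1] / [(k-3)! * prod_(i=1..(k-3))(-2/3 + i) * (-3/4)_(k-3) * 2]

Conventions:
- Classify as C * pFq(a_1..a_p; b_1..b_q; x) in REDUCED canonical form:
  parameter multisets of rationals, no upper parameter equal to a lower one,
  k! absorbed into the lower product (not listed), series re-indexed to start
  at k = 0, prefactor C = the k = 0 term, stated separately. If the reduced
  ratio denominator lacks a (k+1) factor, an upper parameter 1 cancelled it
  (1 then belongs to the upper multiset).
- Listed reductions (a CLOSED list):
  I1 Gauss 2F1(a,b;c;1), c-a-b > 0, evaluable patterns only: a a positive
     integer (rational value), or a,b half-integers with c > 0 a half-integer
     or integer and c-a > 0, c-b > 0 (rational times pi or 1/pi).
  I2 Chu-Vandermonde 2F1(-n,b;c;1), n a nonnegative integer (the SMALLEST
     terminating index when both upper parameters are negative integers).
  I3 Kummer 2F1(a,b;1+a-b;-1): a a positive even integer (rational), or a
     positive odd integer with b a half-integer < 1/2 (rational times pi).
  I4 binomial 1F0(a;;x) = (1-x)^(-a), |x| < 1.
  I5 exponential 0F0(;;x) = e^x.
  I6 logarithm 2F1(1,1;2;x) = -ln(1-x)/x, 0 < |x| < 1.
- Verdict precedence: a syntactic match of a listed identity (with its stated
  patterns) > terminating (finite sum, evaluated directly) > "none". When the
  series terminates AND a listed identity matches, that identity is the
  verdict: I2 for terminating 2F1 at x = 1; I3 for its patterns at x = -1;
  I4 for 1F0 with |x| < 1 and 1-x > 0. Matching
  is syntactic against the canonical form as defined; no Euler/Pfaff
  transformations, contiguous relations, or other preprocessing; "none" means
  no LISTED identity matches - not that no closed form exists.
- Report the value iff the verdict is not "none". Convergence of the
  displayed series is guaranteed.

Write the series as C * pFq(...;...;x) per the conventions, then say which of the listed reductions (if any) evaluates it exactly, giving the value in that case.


Classification (C = 1/2): 2F2 with upper {-11, 1}, lower {-3/4, 1/3}, argument x = -3/2. Verdict: terminating - the sum ends at index 11 because -11 is a negative integer; exact evaluation follows. Value: -1336453343321175269/42184355963750.

Key observation: x = (-3/2) and the constant factors (C = 1/2, x = -3/2) combine into one prefactor.
Term ratio: r(k) = (-3/2) * (k-11) (k+1) / [(k-3/4) (k+1/3) (k+1)] - poly over poly, x = (-3/2) from leading terms; C = 1/2 at k = 0.


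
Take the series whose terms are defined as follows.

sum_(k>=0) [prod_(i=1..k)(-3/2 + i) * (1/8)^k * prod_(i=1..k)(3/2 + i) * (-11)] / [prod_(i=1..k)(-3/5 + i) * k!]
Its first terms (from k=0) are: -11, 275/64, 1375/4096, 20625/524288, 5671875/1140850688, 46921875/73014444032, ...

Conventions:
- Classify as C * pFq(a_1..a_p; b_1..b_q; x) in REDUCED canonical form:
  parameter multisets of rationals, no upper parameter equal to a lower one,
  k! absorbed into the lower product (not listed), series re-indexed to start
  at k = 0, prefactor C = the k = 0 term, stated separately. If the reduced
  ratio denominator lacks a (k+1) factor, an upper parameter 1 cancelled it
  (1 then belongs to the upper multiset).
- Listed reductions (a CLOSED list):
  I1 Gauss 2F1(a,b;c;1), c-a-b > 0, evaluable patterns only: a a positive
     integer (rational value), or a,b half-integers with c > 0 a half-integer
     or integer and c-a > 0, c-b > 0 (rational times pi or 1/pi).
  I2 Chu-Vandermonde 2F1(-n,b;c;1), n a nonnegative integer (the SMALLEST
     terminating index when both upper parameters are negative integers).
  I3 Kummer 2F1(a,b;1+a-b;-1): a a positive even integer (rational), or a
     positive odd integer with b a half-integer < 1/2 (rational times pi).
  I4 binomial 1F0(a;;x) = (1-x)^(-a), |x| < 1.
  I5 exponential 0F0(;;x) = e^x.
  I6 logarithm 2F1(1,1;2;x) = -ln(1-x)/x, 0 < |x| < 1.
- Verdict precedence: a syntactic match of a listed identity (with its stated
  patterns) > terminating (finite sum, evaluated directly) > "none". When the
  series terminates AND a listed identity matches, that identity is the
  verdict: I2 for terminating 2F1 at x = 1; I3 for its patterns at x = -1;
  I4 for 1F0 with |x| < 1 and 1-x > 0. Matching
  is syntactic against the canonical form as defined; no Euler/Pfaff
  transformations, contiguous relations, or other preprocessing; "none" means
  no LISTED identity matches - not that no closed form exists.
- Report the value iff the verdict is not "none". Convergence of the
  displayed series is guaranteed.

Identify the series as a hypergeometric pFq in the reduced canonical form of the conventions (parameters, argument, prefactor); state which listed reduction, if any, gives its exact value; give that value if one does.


First insight: x = (1/8) and the lower running product (prefactor -11) is a rising factorial.
Step ratio: r(k) = (1/8) * (k-1/2) (k+5/2) / [(k+2/5) (k+1)] - rational; roots negated = parameters, x = (1/8), C = -11.

Prefactor -11, argument 1/8: 2F1 with upper {-1/2, 5/2} over lower {2/5}. Verdict: none here - no I1-I6 shape fits x = 1/8 with lower {2/5}.


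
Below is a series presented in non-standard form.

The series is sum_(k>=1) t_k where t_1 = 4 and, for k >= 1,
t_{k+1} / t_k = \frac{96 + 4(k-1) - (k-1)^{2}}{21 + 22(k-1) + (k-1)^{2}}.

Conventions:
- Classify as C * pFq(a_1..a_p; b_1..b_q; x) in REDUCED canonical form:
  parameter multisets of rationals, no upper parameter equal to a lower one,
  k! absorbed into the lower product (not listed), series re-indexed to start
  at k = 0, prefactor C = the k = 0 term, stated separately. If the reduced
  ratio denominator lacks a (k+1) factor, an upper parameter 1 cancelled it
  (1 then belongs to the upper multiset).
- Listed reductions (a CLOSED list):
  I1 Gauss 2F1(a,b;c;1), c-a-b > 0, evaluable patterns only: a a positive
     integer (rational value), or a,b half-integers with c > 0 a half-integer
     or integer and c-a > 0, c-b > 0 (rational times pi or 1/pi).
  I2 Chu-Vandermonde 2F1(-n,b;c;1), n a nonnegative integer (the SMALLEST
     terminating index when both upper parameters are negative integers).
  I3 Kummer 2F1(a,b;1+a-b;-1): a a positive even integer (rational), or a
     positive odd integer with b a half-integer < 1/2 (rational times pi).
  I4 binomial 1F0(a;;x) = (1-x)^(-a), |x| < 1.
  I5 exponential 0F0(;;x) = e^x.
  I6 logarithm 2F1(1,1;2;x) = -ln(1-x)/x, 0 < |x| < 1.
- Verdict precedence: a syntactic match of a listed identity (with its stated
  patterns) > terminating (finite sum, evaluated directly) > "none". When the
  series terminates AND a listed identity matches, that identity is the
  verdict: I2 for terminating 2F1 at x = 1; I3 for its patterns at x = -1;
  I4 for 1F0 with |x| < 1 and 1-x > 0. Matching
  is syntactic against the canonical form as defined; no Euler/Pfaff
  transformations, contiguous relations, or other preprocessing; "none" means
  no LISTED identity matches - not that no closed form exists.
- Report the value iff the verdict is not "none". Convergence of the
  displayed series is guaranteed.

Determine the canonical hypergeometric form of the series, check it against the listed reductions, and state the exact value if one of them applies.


First insight: t_0 = 4 here, and the expanded ratio factors over Q; C = 4, x = -1, roots give parameters.
Adjacent-term ratio: r(k) = -1 * (k-12) (k+8) / [(k+21) (k+1)] - rational in k, leading ratio -1; with t_0 = 4, classification follows.

x = -1 here; the reduced form reads 2F1, upper {-12, 8}, lower {21}, C = 4. Verdict (x = -1): Kummer (I3) applies (x = -1; c = 21 equals 1+a-b for upper {-12, 8}: listed pattern). Value: \frac{1938}{7}.


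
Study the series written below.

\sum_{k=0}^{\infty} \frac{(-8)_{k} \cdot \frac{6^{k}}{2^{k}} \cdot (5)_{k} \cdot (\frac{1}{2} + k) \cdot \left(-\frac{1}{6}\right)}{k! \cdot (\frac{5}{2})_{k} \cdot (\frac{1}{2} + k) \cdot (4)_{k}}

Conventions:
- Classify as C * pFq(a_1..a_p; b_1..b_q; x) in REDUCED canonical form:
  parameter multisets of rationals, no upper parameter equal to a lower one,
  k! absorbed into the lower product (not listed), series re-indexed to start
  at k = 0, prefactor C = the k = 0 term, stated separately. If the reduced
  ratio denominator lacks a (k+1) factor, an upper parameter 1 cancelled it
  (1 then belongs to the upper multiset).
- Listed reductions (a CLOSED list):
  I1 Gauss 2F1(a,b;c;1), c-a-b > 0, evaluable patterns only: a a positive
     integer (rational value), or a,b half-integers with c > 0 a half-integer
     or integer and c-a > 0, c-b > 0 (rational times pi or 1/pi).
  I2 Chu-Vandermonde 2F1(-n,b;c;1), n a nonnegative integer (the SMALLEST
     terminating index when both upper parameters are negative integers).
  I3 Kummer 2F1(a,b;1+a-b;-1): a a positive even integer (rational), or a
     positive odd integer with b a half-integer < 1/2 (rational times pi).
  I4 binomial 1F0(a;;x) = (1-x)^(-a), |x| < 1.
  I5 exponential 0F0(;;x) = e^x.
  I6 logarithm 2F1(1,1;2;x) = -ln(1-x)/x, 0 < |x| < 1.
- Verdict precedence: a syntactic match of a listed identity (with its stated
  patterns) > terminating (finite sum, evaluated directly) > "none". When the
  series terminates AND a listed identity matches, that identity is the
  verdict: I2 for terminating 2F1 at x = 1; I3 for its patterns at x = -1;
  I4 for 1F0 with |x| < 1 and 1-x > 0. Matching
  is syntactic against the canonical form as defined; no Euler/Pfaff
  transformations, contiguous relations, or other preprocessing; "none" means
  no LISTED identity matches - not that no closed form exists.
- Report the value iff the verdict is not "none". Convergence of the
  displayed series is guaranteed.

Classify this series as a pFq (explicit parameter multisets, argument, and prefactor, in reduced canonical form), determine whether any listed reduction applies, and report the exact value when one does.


The series (x = 3) is 2F2: upper {-8, 5}, lower {\frac{5}{2}, 4}, prefactor -\frac{1}{6}. Verdict: terminating at k = 8: the factor (-8)_k kills every later term; summing the 9 survivors is exact. Value: \frac{108181}{9699690}.

Key observation: x = 3 and the two k-th powers (prefactor -1/6) combine into one argument.
Step ratio: r(k) = 3 * (k-8) (k+5) / [(k+\frac{5}{2}) (k+4) (k+1)] ; factor over Q: parameters, x = 3, and C = -\frac{1}{6}.


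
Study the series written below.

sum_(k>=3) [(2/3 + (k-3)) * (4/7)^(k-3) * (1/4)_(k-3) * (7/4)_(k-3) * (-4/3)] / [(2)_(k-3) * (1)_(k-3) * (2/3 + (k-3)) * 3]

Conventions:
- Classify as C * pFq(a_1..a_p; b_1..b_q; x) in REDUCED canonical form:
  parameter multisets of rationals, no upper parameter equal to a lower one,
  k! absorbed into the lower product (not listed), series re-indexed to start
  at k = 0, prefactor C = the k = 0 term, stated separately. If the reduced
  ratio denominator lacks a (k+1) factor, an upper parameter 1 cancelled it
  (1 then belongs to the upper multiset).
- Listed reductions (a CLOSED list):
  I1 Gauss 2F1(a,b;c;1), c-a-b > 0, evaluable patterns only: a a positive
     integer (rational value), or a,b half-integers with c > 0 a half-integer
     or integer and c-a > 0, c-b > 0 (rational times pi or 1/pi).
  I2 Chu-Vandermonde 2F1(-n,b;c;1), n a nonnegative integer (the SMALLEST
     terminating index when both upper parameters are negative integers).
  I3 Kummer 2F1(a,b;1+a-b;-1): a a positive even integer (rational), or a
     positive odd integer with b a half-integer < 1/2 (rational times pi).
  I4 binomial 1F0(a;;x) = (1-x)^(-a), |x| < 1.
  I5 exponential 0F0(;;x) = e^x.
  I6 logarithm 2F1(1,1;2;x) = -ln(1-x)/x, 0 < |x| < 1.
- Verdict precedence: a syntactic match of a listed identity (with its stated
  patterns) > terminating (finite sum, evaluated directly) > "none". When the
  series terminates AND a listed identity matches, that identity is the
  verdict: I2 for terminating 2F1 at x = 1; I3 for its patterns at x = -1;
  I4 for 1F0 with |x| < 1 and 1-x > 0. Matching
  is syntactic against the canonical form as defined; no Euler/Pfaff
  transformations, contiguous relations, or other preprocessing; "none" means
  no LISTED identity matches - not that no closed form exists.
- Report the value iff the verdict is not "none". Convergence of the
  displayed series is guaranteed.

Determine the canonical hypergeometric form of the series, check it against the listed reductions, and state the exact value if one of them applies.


Canonical form: C = -4/9 times 2F1 with upper {1/4, 7/4}, lower {2}, x = 4/7. Verdict: none. No listed pattern accepts 2F1(1/4, 7/4; 2; 4/7).

The tell: t_0 being -4/9, the constant factors (C = -4/9) combine into one prefactor.
Step ratio: r(k) = (4/7) * (k+1/4) (k+7/4) / [(k+2) (k+1)] - rational in k. x = (4/7); t_0 = -4/9; negate the roots.


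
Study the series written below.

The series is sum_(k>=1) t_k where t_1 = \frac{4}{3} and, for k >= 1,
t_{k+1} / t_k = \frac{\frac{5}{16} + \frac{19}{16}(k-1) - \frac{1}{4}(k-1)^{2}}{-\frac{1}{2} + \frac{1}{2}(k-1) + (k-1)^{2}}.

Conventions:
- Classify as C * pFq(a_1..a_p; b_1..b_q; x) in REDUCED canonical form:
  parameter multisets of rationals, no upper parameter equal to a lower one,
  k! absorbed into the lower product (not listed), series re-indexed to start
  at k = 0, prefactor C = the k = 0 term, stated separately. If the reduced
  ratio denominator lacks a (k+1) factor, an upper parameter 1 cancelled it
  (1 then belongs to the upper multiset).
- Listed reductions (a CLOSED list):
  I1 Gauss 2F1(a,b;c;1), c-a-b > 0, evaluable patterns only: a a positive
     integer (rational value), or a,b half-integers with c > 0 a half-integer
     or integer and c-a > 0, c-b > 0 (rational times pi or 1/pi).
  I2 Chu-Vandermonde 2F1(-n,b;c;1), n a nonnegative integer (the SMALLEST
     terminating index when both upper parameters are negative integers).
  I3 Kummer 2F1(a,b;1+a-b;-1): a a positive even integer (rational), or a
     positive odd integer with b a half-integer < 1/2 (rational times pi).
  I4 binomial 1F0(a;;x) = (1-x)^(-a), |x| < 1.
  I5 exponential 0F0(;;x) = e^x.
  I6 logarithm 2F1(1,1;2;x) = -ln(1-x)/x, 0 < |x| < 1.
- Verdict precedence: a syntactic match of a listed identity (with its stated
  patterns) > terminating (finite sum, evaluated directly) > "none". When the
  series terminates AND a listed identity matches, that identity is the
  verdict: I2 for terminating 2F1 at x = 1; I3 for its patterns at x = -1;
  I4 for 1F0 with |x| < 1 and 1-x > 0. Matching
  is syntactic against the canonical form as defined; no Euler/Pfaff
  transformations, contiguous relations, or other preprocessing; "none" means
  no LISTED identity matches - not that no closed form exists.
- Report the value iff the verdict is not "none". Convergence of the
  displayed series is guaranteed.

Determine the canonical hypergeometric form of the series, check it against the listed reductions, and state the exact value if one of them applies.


Prefactor \frac{4}{3}, argument -\frac{1}{4}: 2F1 with upper {-5, \frac{1}{4}} over lower {-\frac{1}{2}}. Verdict: terminating - upper parameter -5 makes this a finite sum (last index 5), evaluated exactly. Its exact value is -\frac{171967}{172032}.

The tell: with t_0 = \frac{4}{3}, roots of the ratio polynomials (prefactor 4/3) are the negated parameters.
Ratio: r(k) = -\frac{1}{4} * (k-5) (k+\frac{1}{4}) / [(k-\frac{1}{2}) (k+1)] ; factor over Q: parameters, x = -\frac{1}{4}, and C = \frac{4}{3}.


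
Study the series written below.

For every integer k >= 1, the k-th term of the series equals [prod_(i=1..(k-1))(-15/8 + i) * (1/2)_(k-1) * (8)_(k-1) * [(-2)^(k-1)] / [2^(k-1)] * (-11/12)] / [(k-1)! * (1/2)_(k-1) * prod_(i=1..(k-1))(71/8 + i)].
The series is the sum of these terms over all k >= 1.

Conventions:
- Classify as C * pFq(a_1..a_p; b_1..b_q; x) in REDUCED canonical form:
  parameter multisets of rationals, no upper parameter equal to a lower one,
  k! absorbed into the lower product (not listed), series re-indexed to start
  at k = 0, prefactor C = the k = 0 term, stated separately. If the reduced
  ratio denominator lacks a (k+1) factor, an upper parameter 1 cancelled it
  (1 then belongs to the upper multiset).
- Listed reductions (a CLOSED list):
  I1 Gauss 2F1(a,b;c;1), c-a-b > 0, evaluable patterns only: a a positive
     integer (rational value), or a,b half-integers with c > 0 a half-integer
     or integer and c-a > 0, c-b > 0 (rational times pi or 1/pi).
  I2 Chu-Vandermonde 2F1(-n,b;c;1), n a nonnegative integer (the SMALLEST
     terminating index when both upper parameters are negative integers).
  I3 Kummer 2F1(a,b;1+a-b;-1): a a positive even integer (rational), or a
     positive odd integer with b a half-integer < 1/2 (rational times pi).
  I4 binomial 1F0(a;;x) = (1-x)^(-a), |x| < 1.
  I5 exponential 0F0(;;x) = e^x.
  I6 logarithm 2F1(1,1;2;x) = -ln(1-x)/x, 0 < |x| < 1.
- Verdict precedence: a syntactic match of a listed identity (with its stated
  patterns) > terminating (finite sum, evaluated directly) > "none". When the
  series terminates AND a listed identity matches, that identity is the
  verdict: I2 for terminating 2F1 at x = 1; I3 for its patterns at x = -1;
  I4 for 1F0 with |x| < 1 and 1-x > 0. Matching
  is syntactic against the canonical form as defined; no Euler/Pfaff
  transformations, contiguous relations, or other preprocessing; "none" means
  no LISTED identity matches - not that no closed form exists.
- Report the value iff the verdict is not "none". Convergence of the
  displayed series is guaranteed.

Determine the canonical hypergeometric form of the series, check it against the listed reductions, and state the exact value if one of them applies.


Prefactor -11/12, argument -1: 2F1 with upper {-7/8, 8} over lower {79/8}. Verdict: Kummer's theorem (I3) applies (x = -1; c = 79/8 equals 1+a-b for upper {-7/8, 8}: listed pattern). Sum: -403777/262144.

Key observation: with t_0 = -11/12, the two k-th powers (C = -11/12) combine into one argument.
Ratio: r(k) = (-1) * (k-7/8) (k+8) / [(k+79/8) (k+1)] - rational in k. x = (-1); t_0 = -11/12; negate the roots.
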